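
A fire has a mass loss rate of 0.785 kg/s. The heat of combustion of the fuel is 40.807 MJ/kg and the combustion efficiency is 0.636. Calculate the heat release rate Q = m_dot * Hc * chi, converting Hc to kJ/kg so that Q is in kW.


Hc = 40.807 MJ/kg = 40.807 * 1000 kJ/kg = 40807 kJ/kg
Q = 0.785 kg/s * 40807 kJ/kg * 0.636 = 20373 kW

20373 kW


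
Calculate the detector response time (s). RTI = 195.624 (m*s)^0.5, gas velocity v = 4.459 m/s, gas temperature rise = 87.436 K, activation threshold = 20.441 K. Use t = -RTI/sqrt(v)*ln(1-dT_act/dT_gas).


dT_act/dT_gas = 0.23378
ln(1 - 0.23378) = -0.26629
t = -195.624 / sqrt(4.459) * -0.26629 = 24.669 s

24.669 s


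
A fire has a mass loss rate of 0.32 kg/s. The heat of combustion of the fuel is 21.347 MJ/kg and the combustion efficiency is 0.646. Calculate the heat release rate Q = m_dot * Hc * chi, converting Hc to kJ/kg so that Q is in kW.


Hc = 21.347 MJ/kg = 21.347 * 1000 kJ/kg = 21347 kJ/kg
Q = 0.32 kg/s * 21347 kJ/kg * 0.646 = 4412.9 kW

4412.9 kW


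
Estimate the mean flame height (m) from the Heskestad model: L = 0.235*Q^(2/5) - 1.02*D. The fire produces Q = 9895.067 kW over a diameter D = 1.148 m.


Q^(2/5) = 39.643
0.235 * Q^(2/5) = 9.3161
1.02 * D = 1.1710
L = 8.1452 m

8.1452 m


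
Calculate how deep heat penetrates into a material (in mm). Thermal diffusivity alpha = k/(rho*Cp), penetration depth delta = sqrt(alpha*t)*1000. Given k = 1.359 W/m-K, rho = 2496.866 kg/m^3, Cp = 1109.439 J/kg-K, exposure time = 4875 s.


alpha = 1.359 / (2496.866 * 1109.439) = 4.9059e-07 m^2/s
alpha * t = 0.0023916
delta = sqrt(0.0023916) * 1000 = 48.904 mm

48.904 mm


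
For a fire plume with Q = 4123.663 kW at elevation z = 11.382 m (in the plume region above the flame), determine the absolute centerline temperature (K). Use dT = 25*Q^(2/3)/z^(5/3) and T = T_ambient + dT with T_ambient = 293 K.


Q^(2/3) = 257.15
z^(5/3) = 57.592
dT = 25 * 257.15 / 57.592 = 111.63 K
T = 293 + 111.63 = 404.63 K

404.63 K


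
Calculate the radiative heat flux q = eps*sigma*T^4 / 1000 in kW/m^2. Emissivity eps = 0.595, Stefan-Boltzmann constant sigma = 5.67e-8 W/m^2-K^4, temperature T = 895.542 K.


T^4 = 6.4320e+11
q = 0.595 * 5.67e-8 * 6.4320e+11 / 1000 = 21.699 kW/m^2

21.699 kW/m^2


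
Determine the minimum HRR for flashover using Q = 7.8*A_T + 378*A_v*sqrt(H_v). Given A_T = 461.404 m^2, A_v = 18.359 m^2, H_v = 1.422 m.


7.8*A_T = 3599.0
sqrt(H_v) = 1.1925
378*A_v*sqrt(H_v) = 8275.4
Q = 3599.0 + 8275.4 = 11874 kW

11874 kW


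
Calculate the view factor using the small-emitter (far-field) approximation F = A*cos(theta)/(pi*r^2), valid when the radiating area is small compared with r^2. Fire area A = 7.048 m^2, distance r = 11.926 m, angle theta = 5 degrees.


cos(5 deg) = 0.99619
pi*r^2 = 446.83
F = 7.048 * 0.99619 / 446.83 = 0.015713

0.015713


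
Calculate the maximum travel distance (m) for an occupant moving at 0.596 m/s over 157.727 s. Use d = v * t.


d = 0.596 * 157.727 = 94.005 m

94.005 m


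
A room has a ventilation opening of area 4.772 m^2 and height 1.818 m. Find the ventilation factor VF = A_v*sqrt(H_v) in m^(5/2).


sqrt(H_v) = 1.3483
VF = 4.772 * 1.3483 = 6.4342 m^(5/2)

6.4342 m^(5/2)


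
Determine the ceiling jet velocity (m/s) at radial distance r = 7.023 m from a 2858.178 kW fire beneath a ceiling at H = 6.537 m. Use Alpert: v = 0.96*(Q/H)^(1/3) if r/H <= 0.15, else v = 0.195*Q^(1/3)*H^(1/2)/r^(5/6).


r/H = 7.023 / 6.537 = 1.0743
r/H > 0.15, so v = 0.195*Q^(1/3)*H^(1/2)/r^(5/6)
Q^(1/3) = 14.192
H^(1/2) = 2.5568
r^(5/6) = 5.0750
v = 0.195 * 14.192 * 2.5568 / 5.0750 = 1.3942 m/s

1.3942 m/s


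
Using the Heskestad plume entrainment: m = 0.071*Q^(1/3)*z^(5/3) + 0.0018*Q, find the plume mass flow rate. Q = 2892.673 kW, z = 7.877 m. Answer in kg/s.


Q^(1/3) = 14.248
z^(5/3) = 31.184
First term = 0.071 * 14.248 * 31.184 = 31.547
Second term = 0.0018 * 2892.673 = 5.2068
m = 36.754 kg/s

36.754 kg/s


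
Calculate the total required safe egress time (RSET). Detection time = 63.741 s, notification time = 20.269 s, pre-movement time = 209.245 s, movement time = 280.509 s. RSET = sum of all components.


Total = 63.741 + 20.269 + 209.245 + 280.509 = 573.764 s

573.764 s


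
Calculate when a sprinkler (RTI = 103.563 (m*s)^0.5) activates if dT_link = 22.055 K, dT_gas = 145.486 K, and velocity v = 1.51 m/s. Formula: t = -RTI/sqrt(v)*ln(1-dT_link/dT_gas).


dT_link/dT_gas = 0.15160
ln(1 - 0.15160) = -0.16440
t = -103.563 / sqrt(1.51) * -0.16440 = 13.855 s

13.855 s


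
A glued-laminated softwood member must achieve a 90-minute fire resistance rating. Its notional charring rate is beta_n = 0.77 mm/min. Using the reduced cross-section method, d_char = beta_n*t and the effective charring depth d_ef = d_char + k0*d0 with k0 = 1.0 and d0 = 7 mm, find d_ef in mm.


d_char = 0.77 * 90 = 69.3 mm
d_ef = 69.3 + 1.0*7 = 76.3 mm

76.3 mm


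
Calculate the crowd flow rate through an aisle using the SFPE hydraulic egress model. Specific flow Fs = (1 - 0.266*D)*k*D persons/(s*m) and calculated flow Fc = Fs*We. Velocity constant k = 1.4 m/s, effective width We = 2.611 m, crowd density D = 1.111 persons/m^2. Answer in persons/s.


1 - 0.266*D = 1 - 0.266*1.111 = 0.70447
Fs = 0.70447 * 1.4 * 1.111 = 1.0957 persons/(s*m)
Fc = 1.0957 * 2.611 = 2.8610 persons/s

2.8610 persons/s


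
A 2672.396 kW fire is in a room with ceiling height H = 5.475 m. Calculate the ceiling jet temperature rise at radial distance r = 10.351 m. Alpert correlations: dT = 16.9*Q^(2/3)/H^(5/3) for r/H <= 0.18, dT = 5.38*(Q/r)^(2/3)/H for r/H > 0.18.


r/H = 10.351 / 5.475 = 1.8906
r/H > 0.18, so dT = 5.38*(Q/r)^(2/3)/H
Q/r = 258.18
(Q/r)^(2/3) = 40.546
dT = 5.38 * 40.546 / 5.475 = 39.842 K

39.842 K


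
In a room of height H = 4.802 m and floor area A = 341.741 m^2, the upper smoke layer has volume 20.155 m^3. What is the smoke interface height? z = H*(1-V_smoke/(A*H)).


V/(A*H) = 0.012282
1 - 0.012282 = 0.98772
z = 4.802 * 0.98772 = 4.7430 m

4.7430 m


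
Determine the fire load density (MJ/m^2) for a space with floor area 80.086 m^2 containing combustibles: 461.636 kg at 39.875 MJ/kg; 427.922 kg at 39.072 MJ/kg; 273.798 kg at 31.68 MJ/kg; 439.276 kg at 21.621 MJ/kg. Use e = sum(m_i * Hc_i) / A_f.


Total energy = 461.636*39.875 + 427.922*39.072 + 273.798*31.68 + 439.276*21.621
= 18407.74 + 16719.77 + 8673.921 + 9497.586
= 53299.01 MJ
e = 53299.01 / 80.086 = 665.52 MJ/m^2

665.52 MJ/m^2


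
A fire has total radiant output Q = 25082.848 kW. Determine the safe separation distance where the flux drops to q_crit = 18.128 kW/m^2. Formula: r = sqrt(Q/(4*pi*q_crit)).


4*pi*q_crit = 227.80
Q/(4*pi*q_crit) = 110.11
r = sqrt(110.11) = 10.493 m

10.493 m


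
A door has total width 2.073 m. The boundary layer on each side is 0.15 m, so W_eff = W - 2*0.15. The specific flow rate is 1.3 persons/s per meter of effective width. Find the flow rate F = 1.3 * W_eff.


W_eff = 2.073 - 0.30 = 1.773 m
F = 1.3 * 1.773 = 2.3049 persons/s

2.3049 persons/s


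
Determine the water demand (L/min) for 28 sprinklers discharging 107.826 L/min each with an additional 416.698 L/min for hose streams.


Sprinkler demand = 28 * 107.826 = 3019.128 L/min
Total = 3019.128 + 416.698 = 3435.826 L/min

3435.826 L/min


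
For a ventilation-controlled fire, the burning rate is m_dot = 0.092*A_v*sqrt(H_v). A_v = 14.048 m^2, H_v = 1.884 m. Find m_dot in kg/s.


sqrt(H_v) = 1.3726
m_dot = 0.092 * 14.048 * 1.3726 = 1.7740 kg/s

1.7740 kg/s


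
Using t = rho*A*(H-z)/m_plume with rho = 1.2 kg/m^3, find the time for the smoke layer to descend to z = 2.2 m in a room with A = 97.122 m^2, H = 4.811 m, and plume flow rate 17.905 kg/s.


H - z = 2.611 m
t = 1.2 * 97.122 * 2.611 / 17.905 = 16.995 s

16.995 s


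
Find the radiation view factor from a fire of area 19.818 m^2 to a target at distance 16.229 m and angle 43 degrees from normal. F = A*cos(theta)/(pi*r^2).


cos(43 deg) = 0.73135
pi*r^2 = 827.43
F = 19.818 * 0.73135 / 827.43 = 0.017517

0.017517


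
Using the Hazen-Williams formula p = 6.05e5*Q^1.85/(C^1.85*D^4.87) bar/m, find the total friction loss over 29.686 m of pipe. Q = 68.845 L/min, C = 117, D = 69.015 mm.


Q^1.85 = 2512.3
C^1.85 = 6701.1
D^4.87 = 9.0293e+08
p/m = 0.00025120 bar/m
p_total = 0.00025120 * 29.686 = 0.0074571 bar

0.0074571 bar


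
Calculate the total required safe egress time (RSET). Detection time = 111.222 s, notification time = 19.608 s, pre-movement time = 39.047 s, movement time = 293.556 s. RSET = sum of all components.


Total = 111.222 + 19.608 + 39.047 + 293.556 = 463.433 s

463.433 s


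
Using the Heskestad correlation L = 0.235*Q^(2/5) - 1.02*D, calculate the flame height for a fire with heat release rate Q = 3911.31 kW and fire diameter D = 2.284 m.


Q^(2/5) = 27.348
0.235 * Q^(2/5) = 6.4268
1.02 * D = 2.3297
L = 4.0971 m

4.0971 m


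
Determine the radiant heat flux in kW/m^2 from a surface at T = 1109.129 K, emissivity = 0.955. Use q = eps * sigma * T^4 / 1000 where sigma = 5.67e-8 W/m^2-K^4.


T^4 = 1.5133e+12
q = 0.955 * 5.67e-8 * 1.5133e+12 / 1000 = 81.944 kW/m^2

81.944 kW/m^2


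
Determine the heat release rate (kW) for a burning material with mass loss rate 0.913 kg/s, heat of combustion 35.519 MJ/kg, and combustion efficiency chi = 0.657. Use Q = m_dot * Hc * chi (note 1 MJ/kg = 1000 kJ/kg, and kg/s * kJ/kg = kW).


Hc = 35.519 MJ/kg = 35.519 * 1000 kJ/kg = 35519 kJ/kg
Q = 0.913 kg/s * 35519 kJ/kg * 0.657 = 21306 kW

21306 kW


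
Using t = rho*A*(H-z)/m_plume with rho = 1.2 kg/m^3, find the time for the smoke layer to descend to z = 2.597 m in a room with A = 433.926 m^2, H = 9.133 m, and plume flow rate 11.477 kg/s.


H - z = 6.536 m
t = 1.2 * 433.926 * 6.536 / 11.477 = 296.54 s

296.54 s


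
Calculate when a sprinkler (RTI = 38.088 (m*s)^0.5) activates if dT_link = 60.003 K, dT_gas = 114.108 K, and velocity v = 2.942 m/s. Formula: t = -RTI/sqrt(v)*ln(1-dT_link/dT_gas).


dT_link/dT_gas = 0.52584
ln(1 - 0.52584) = -0.74622
t = -38.088 / sqrt(2.942) * -0.74622 = 16.570 s

16.570 s


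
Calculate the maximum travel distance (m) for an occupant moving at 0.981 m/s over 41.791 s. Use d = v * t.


d = 0.981 * 41.791 = 40.997 m

40.997 m


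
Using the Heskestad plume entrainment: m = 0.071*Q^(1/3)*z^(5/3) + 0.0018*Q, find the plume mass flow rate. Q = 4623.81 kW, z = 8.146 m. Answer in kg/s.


Q^(1/3) = 16.660
z^(5/3) = 32.979
First term = 0.071 * 16.660 * 32.979 = 39.009
Second term = 0.0018 * 4623.81 = 8.3229
m = 47.332 kg/s

47.332 kg/s


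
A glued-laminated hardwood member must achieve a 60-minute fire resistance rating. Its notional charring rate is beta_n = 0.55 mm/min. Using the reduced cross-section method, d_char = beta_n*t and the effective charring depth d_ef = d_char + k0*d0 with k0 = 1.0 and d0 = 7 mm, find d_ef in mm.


d_char = 0.55 * 60 = 33 mm
d_ef = 33 + 1.0*7 = 40 mm

40 mm


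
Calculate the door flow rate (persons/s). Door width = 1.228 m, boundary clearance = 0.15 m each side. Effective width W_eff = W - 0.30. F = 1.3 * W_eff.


W_eff = 1.228 - 0.30 = 0.928 m
F = 1.3 * 0.928 = 1.2064 persons/s

1.2064 persons/s


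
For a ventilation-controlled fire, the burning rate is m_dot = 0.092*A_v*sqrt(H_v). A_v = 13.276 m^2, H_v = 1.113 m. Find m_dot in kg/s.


sqrt(H_v) = 1.0550
m_dot = 0.092 * 13.276 * 1.0550 = 1.2886 kg/s

1.2886 kg/s


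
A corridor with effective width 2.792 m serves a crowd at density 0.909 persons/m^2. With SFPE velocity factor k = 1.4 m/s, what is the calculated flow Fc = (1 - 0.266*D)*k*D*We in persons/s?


1 - 0.266*D = 1 - 0.266*0.909 = 0.75821
Fs = 0.75821 * 1.4 * 0.909 = 0.96489 persons/(s*m)
Fc = 0.96489 * 2.792 = 2.6940 persons/s

2.6940 persons/s


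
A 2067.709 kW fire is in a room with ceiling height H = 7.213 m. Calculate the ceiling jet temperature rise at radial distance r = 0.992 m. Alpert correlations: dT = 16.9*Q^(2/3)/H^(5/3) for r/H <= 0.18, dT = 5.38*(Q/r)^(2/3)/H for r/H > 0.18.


r/H = 0.992 / 7.213 = 0.13753
r/H <= 0.18, so dT = 16.9*Q^(2/3)/H^(5/3)
Q^(2/3) = 162.30
H^(5/3) = 26.927
dT = 16.9 * 162.30 / 26.927 = 101.86 K

101.86 K


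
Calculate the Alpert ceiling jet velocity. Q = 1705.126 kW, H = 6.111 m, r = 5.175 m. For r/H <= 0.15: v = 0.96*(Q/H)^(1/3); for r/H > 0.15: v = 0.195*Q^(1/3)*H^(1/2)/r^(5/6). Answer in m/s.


r/H = 5.175 / 6.111 = 0.84683
r/H > 0.15, so v = 0.195*Q^(1/3)*H^(1/2)/r^(5/6)
Q^(1/3) = 11.947
H^(1/2) = 2.4720
r^(5/6) = 3.9348
v = 0.195 * 11.947 * 2.4720 / 3.9348 = 1.4636 m/s

1.4636 m/s


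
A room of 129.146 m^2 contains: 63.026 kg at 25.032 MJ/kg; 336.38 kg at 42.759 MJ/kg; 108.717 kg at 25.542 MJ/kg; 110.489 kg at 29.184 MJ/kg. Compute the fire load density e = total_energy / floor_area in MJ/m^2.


Total energy = 63.026*25.032 + 336.38*42.759 + 108.717*25.542 + 110.489*29.184
= 1577.667 + 14383.27 + 2776.850 + 3224.511
= 21962.30 MJ
e = 21962.30 / 129.146 = 170.06 MJ/m^2

170.06 MJ/m^2


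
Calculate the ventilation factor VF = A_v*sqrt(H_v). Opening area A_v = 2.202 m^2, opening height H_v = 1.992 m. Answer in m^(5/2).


sqrt(H_v) = 1.4114
VF = 2.202 * 1.4114 = 3.1079 m^(5/2)

3.1079 m^(5/2)


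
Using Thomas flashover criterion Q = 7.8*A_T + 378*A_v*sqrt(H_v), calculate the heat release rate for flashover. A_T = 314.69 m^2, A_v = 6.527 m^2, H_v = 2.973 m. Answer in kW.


7.8*A_T = 2454.582
sqrt(H_v) = 1.7242
378*A_v*sqrt(H_v) = 4254.1
Q = 2454.582 + 4254.1 = 6708.6 kW

6708.6 kW


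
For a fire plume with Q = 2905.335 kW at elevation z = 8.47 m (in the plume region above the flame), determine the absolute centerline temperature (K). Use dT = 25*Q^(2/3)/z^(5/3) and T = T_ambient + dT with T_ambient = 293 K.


Q^(2/3) = 203.61
z^(5/3) = 35.194
dT = 25 * 203.61 / 35.194 = 144.63 K
T = 293 + 144.63 = 437.63 K

437.63 K


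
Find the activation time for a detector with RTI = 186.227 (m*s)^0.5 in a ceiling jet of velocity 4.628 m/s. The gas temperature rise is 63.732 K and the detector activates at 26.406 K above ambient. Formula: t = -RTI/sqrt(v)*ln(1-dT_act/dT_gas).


dT_act/dT_gas = 0.41433
ln(1 - 0.41433) = -0.53500
t = -186.227 / sqrt(4.628) * -0.53500 = 46.312 s

46.312 s


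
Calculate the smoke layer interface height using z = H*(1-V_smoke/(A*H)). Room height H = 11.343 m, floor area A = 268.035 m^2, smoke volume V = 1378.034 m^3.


V/(A*H) = 0.45325
1 - 0.45325 = 0.54675
z = 11.343 * 0.54675 = 6.2018 m

6.2018 m


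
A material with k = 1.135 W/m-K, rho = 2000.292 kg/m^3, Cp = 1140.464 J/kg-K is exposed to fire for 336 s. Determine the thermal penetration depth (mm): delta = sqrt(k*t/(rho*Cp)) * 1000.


alpha = 1.135 / (2000.292 * 1140.464) = 4.9753e-07 m^2/s
alpha * t = 0.00016717
delta = sqrt(0.00016717) * 1000 = 12.929 mm

12.929 mm


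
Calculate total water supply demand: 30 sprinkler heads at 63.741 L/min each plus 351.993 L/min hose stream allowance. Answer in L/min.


Sprinkler demand = 30 * 63.741 = 1912.23 L/min
Total = 1912.23 + 351.993 = 2264.223 L/min

2264.223 L/min


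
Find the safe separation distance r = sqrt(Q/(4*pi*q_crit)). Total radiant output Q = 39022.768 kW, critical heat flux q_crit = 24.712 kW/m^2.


4*pi*q_crit = 310.54
Q/(4*pi*q_crit) = 125.66
r = sqrt(125.66) = 11.210 m

11.210 m


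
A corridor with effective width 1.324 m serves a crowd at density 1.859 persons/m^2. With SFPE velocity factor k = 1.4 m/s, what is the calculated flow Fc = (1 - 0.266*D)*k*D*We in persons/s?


1 - 0.266*D = 1 - 0.266*1.859 = 0.50551
Fs = 0.50551 * 1.4 * 1.859 = 1.3156 persons/(s*m)
Fc = 1.3156 * 1.324 = 1.7419 persons/s

1.7419 persons/s


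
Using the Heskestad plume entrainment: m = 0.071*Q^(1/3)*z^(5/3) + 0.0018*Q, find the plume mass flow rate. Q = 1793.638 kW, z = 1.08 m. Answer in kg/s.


Q^(1/3) = 12.150
z^(5/3) = 1.1369
First term = 0.071 * 12.150 * 1.1369 = 0.98072
Second term = 0.0018 * 1793.638 = 3.2285
m = 4.2093 kg/s

4.2093 kg/s


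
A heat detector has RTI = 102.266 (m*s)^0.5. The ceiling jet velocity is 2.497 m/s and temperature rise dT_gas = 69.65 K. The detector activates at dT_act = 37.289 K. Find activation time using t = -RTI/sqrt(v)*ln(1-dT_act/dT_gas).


dT_act/dT_gas = 0.53538
ln(1 - 0.53538) = -0.76653
t = -102.266 / sqrt(2.497) * -0.76653 = 49.608 s

49.608 s


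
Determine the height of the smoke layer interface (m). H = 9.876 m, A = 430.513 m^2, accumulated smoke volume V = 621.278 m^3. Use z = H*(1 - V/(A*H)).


V/(A*H) = 0.14612
1 - 0.14612 = 0.85388
z = 9.876 * 0.85388 = 8.4329 m

8.4329 m


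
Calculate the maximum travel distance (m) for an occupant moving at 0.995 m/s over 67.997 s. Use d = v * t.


d = 0.995 * 67.997 = 67.657 m

67.657 m


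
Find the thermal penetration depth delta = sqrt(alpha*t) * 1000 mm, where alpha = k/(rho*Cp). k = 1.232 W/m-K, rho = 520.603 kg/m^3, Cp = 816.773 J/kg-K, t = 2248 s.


alpha = 1.232 / (520.603 * 816.773) = 2.8974e-06 m^2/s
alpha * t = 0.0065133
delta = sqrt(0.0065133) * 1000 = 80.705 mm

80.705 mm


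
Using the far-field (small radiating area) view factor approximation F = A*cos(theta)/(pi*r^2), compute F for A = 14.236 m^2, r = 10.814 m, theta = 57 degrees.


cos(57 deg) = 0.54464
pi*r^2 = 367.39
F = 14.236 * 0.54464 / 367.39 = 0.021104

0.021104


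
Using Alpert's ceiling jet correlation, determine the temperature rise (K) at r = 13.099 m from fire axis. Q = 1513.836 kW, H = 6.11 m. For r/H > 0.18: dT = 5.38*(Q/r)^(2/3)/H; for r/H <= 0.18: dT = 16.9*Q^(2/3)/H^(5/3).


r/H = 13.099 / 6.11 = 2.1439
r/H > 0.18, so dT = 5.38*(Q/r)^(2/3)/H
Q/r = 115.57
(Q/r)^(2/3) = 23.726
dT = 5.38 * 23.726 / 6.11 = 20.891 K

20.891 K


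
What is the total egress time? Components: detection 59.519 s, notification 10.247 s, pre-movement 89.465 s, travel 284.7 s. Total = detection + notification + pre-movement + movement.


Total = 59.519 + 10.247 + 89.465 + 284.7 = 443.931 s

443.931 s


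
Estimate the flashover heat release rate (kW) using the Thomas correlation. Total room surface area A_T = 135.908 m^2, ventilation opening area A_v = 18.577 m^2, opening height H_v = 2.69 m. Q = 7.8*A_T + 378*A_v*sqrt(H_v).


7.8*A_T = 1060.1
sqrt(H_v) = 1.6401
378*A_v*sqrt(H_v) = 11517
Q = 1060.1 + 11517 = 12577 kW

12577 kW


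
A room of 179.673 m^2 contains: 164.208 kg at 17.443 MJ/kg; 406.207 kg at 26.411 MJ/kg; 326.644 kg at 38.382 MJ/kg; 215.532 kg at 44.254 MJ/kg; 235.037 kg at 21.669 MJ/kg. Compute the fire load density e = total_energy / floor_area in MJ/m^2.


Total energy = 164.208*17.443 + 406.207*26.411 + 326.644*38.382 + 215.532*44.254 + 235.037*21.669
= 2864.280 + 10728.33 + 12537.25 + 9538.153 + 5093.017
= 40761.03 MJ
e = 40761.03 / 179.673 = 226.86 MJ/m^2

226.86 MJ/m^2


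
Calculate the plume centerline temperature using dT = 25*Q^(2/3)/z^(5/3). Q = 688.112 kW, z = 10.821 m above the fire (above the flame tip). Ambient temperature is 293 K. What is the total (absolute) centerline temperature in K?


Q^(2/3) = 77.942
z^(5/3) = 52.939
dT = 25 * 77.942 / 52.939 = 36.807 K
T = 293 + 36.807 = 329.81 K

329.81 K


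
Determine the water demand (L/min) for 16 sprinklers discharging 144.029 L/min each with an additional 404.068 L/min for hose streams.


Sprinkler demand = 16 * 144.029 = 2304.464 L/min
Total = 2304.464 + 404.068 = 2708.532 L/min

2708.532 L/min


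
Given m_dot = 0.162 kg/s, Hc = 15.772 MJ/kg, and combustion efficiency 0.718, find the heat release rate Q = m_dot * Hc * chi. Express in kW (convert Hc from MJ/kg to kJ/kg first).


Hc = 15.772 MJ/kg = 15.772 * 1000 kJ/kg = 15772 kJ/kg
Q = 0.162 kg/s * 15772 kJ/kg * 0.718 = 1834.5 kW

1834.5 kW


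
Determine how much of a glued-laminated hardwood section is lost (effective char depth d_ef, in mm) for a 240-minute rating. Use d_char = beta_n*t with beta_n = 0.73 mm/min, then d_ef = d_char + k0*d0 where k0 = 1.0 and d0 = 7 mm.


d_char = 0.73 * 240 = 175.2 mm
d_ef = 175.2 + 1.0*7 = 182.2 mm

182.2 mm


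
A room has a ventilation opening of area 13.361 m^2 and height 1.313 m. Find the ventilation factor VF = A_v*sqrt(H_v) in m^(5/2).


sqrt(H_v) = 1.1459
VF = 13.361 * 1.1459 = 15.310 m^(5/2)

15.310 m^(5/2)


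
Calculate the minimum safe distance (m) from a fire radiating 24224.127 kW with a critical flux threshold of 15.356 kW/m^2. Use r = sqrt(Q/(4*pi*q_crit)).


4*pi*q_crit = 192.97
Q/(4*pi*q_crit) = 125.53
r = sqrt(125.53) = 11.204 m

11.204 m


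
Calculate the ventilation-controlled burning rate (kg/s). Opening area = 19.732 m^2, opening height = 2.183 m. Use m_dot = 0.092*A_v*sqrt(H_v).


sqrt(H_v) = 1.4775
m_dot = 0.092 * 19.732 * 1.4775 = 2.6822 kg/s

2.6822 kg/s


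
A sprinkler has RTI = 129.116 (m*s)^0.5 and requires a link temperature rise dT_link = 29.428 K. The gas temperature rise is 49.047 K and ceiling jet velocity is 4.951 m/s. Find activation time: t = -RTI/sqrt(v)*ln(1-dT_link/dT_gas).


dT_link/dT_gas = 0.60000
ln(1 - 0.60000) = -0.91628
t = -129.116 / sqrt(4.951) * -0.91628 = 53.169 s

53.169 s


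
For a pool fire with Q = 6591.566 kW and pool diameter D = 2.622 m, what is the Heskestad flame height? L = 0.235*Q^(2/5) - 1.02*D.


Q^(2/5) = 33.697
0.235 * Q^(2/5) = 7.9189
1.02 * D = 2.6744
L = 5.2444 m

5.2444 m


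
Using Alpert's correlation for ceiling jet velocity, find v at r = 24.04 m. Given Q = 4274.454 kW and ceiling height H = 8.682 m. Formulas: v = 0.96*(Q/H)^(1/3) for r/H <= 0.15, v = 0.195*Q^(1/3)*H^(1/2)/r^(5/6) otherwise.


r/H = 24.04 / 8.682 = 2.7689
r/H > 0.15, so v = 0.195*Q^(1/3)*H^(1/2)/r^(5/6)
Q^(1/3) = 16.229
H^(1/2) = 2.9465
r^(5/6) = 14.151
v = 0.195 * 16.229 * 2.9465 / 14.151 = 0.65896 m/s

0.65896 m/s


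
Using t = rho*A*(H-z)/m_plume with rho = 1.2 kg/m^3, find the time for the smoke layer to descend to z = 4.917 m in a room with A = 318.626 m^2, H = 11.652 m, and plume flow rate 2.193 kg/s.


H - z = 6.735 m
t = 1.2 * 318.626 * 6.735 / 2.193 = 1174.3 s

1174.3 s


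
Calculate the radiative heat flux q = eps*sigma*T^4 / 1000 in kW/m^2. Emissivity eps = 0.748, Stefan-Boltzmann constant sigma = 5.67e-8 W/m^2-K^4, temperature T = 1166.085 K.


T^4 = 1.8489e+12
q = 0.748 * 5.67e-8 * 1.8489e+12 / 1000 = 78.416 kW/m^2

78.416 kW/m^2


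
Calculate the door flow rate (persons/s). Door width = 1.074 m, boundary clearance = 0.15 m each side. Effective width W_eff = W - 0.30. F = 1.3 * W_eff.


W_eff = 1.074 - 0.30 = 0.774 m
F = 1.3 * 0.774 = 1.0062 persons/s

1.0062 persons/s


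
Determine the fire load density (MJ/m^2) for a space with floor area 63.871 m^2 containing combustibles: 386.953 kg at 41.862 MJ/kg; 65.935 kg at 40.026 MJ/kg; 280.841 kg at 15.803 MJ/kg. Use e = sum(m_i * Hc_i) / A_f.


Total energy = 386.953*41.862 + 65.935*40.026 + 280.841*15.803
= 16198.63 + 2639.114 + 4438.130
= 23275.87 MJ
e = 23275.87 / 63.871 = 364.42 MJ/m^2

364.42 MJ/m^2


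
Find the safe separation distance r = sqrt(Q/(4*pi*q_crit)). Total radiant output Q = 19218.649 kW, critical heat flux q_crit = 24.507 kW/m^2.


4*pi*q_crit = 307.96
Q/(4*pi*q_crit) = 62.405
r = sqrt(62.405) = 7.8997 m

7.8997 m


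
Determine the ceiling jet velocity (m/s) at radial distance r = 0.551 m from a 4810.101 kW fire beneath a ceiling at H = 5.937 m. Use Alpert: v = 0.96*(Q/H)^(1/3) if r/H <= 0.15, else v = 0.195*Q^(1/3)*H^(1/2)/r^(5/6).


r/H = 0.551 / 5.937 = 0.092808
r/H <= 0.15, so v = 0.96*(Q/H)^(1/3)
Q/H = 810.19
(Q/H)^(1/3) = 9.3224
v = 0.96 * 9.3224 = 8.9495 m/s

8.9495 m/s


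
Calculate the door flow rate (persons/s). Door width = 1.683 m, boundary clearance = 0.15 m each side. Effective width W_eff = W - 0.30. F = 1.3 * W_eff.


W_eff = 1.683 - 0.30 = 1.383 m
F = 1.3 * 1.383 = 1.7979 persons/s

1.7979 persons/s


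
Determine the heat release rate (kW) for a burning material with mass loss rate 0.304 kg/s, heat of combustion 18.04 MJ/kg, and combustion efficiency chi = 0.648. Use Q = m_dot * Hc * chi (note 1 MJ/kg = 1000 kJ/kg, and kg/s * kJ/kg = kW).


Hc = 18.04 MJ/kg = 18.04 * 1000 kJ/kg = 18040 kJ/kg
Q = 0.304 kg/s * 18040 kJ/kg * 0.648 = 3553.7 kW

3553.7 kW


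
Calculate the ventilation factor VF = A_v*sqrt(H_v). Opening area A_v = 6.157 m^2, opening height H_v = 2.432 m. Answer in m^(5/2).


sqrt(H_v) = 1.5595
VF = 6.157 * 1.5595 = 9.6018 m^(5/2)

9.6018 m^(5/2)


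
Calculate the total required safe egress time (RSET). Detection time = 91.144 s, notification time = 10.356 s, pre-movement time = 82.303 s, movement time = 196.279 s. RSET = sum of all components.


Total = 91.144 + 10.356 + 82.303 + 196.279 = 380.082 s

380.082 s


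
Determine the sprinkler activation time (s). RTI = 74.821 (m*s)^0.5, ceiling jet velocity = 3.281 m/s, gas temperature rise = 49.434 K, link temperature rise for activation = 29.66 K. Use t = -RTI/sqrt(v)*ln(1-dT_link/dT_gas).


dT_link/dT_gas = 0.59999
ln(1 - 0.59999) = -0.91627
t = -74.821 / sqrt(3.281) * -0.91627 = 37.848 s

37.848 s


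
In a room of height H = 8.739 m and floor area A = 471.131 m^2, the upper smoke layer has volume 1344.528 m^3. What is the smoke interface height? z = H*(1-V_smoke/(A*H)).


V/(A*H) = 0.32656
1 - 0.32656 = 0.67344
z = 8.739 * 0.67344 = 5.8852 m

5.8852 m


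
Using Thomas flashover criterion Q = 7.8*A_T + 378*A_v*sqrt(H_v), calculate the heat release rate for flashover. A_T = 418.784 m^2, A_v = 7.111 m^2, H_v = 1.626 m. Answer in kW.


7.8*A_T = 3266.5
sqrt(H_v) = 1.2751
378*A_v*sqrt(H_v) = 3427.5
Q = 3266.5 + 3427.5 = 6694.1 kW

6694.1 kW


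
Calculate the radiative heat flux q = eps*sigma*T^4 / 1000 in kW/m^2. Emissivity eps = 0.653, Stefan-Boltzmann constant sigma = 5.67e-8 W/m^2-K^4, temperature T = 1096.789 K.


T^4 = 1.4471e+12
q = 0.653 * 5.67e-8 * 1.4471e+12 / 1000 = 53.578 kW/m^2

53.578 kW/m^2


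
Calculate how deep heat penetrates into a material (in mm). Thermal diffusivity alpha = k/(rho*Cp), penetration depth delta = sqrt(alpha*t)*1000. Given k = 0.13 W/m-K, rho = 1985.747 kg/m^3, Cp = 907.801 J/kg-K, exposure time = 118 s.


alpha = 0.13 / (1985.747 * 907.801) = 7.2116e-08 m^2/s
alpha * t = 8.5096e-06
delta = sqrt(8.5096e-06) * 1000 = 2.9171 mm

2.9171 mm


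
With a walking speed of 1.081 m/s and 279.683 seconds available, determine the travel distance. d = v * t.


d = 1.081 * 279.683 = 302.34 m

302.34 m


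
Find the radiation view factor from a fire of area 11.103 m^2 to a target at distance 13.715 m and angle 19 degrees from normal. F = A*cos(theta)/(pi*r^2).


cos(19 deg) = 0.94552
pi*r^2 = 590.94
F = 11.103 * 0.94552 / 590.94 = 0.017765

0.017765


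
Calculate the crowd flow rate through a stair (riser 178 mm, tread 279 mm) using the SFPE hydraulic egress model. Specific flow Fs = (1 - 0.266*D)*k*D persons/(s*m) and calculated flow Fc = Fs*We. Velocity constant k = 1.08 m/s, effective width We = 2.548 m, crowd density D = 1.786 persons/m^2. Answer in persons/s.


1 - 0.266*D = 1 - 0.266*1.786 = 0.52492
Fs = 0.52492 * 1.08 * 1.786 = 1.0125 persons/(s*m)
Fc = 1.0125 * 2.548 = 2.5799 persons/s

2.5799 persons/s


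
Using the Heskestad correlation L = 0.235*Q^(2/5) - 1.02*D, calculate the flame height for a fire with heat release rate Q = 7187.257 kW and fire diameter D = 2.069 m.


Q^(2/5) = 34.884
0.235 * Q^(2/5) = 8.1977
1.02 * D = 2.1104
L = 6.0873 m

6.0873 m


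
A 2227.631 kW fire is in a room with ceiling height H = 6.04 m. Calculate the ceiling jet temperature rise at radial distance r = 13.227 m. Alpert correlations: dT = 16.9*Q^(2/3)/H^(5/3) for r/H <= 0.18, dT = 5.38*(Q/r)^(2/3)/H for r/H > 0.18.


r/H = 13.227 / 6.04 = 2.1899
r/H > 0.18, so dT = 5.38*(Q/r)^(2/3)/H
Q/r = 168.42
(Q/r)^(2/3) = 30.497
dT = 5.38 * 30.497 / 6.04 = 27.164 K

27.164 K


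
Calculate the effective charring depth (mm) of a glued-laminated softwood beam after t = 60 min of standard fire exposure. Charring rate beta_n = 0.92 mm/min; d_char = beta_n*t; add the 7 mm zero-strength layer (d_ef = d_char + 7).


d_char = 0.92 * 60 = 55.2 mm
d_ef = 55.2 + 1.0*7 = 62.2 mm

62.2 mm


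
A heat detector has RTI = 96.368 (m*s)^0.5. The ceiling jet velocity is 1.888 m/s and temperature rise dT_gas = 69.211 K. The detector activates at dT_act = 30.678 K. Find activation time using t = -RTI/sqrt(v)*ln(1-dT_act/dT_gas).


dT_act/dT_gas = 0.44325
ln(1 - 0.44325) = -0.58564
t = -96.368 / sqrt(1.888) * -0.58564 = 41.074 s

41.074 s


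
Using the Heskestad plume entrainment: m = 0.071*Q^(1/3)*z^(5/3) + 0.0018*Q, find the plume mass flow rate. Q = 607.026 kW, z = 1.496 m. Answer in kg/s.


Q^(1/3) = 8.4671
z^(5/3) = 1.9568
First term = 0.071 * 8.4671 * 1.9568 = 1.1764
Second term = 0.0018 * 607.026 = 1.0926
m = 2.2690 kg/s

2.2690 kg/s


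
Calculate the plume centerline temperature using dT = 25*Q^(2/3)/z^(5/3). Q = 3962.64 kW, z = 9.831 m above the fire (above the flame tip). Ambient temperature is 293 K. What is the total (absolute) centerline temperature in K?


Q^(2/3) = 250.41
z^(5/3) = 45.116
dT = 25 * 250.41 / 45.116 = 138.76 K
T = 293 + 138.76 = 431.76 K

431.76 K


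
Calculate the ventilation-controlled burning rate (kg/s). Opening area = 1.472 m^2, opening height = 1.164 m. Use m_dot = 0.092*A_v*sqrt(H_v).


sqrt(H_v) = 1.0789
m_dot = 0.092 * 1.472 * 1.0789 = 0.14611 kg/s

0.14611 kg/s


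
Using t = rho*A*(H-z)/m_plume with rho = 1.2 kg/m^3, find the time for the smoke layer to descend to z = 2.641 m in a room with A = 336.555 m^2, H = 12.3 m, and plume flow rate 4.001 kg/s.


H - z = 9.659 m
t = 1.2 * 336.555 * 9.659 / 4.001 = 974.99 s

974.99 s


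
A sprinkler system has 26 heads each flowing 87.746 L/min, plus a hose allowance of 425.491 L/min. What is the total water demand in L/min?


Sprinkler demand = 26 * 87.746 = 2281.396 L/min
Total = 2281.396 + 425.491 = 2706.887 L/min

2706.887 L/min


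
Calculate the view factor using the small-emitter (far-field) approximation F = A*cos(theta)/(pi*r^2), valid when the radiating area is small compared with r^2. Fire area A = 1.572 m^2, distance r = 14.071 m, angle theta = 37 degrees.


cos(37 deg) = 0.79864
pi*r^2 = 622.01
F = 1.572 * 0.79864 / 622.01 = 0.0020184

0.0020184


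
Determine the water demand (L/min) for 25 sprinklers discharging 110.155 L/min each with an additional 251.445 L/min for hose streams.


Sprinkler demand = 25 * 110.155 = 2753.875 L/min
Total = 2753.875 + 251.445 = 3005.32 L/min

3005.32 L/min


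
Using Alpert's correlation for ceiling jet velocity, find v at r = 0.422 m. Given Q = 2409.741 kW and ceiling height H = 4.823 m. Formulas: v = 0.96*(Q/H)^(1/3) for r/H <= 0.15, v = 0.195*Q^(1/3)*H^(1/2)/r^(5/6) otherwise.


r/H = 0.422 / 4.823 = 0.087497
r/H <= 0.15, so v = 0.96*(Q/H)^(1/3)
Q/H = 499.64
(Q/H)^(1/3) = 7.9351
v = 0.96 * 7.9351 = 7.6177 m/s

7.6177 m/s


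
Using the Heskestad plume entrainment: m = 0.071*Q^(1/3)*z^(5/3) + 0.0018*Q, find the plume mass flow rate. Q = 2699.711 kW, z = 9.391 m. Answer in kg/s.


Q^(1/3) = 13.924
z^(5/3) = 41.801
First term = 0.071 * 13.924 * 41.801 = 41.325
Second term = 0.0018 * 2699.711 = 4.8595
m = 46.185 kg/s

46.185 kg/s


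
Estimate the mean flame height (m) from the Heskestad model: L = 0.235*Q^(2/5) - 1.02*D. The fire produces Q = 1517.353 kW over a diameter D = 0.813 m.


Q^(2/5) = 18.726
0.235 * Q^(2/5) = 4.4005
1.02 * D = 0.82926
L = 3.5712 m

3.5712 m


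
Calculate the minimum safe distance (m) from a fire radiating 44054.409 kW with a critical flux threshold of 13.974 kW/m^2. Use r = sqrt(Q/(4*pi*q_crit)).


4*pi*q_crit = 175.60
Q/(4*pi*q_crit) = 250.88
r = sqrt(250.88) = 15.839 m

15.839 m


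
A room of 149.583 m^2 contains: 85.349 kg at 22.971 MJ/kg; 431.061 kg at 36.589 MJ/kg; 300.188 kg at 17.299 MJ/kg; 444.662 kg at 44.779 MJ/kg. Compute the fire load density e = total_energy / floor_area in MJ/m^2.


Total energy = 85.349*22.971 + 431.061*36.589 + 300.188*17.299 + 444.662*44.779
= 1960.552 + 15772.09 + 5192.952 + 19911.52
= 42837.11 MJ
e = 42837.11 / 149.583 = 286.38 MJ/m^2

286.38 MJ/m^2


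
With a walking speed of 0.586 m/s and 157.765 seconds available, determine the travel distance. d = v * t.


d = 0.586 * 157.765 = 92.450 m

92.450 m


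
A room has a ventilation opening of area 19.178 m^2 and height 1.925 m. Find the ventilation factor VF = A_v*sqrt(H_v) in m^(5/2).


sqrt(H_v) = 1.3874
VF = 19.178 * 1.3874 = 26.608 m^(5/2)

26.608 m^(5/2)


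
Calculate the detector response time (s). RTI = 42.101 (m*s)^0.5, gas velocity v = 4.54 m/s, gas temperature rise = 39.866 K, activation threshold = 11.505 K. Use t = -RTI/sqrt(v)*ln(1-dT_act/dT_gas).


dT_act/dT_gas = 0.28859
ln(1 - 0.28859) = -0.34051
t = -42.101 / sqrt(4.54) * -0.34051 = 6.7281 s

6.7281 s


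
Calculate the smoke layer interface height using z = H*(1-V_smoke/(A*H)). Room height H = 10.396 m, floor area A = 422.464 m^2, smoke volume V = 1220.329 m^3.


V/(A*H) = 0.27786
1 - 0.27786 = 0.72214
z = 10.396 * 0.72214 = 7.5074 m

7.5074 m


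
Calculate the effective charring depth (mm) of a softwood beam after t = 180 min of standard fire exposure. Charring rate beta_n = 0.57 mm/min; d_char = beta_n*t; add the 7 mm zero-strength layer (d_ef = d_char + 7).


d_char = 0.57 * 180 = 102.6 mm
d_ef = 102.6 + 1.0*7 = 109.6 mm

109.6 mm


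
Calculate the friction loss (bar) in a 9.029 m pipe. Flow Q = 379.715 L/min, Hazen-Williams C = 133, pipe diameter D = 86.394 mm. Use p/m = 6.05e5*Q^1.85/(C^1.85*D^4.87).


Q^1.85 = 59156
C^1.85 = 8494.3
D^4.87 = 2.6957e+09
p/m = 0.0015630 bar/m
p_total = 0.0015630 * 9.029 = 0.014112 bar

0.014112 bar


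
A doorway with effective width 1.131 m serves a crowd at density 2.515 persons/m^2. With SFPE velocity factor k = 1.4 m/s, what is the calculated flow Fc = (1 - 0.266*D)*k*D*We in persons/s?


1 - 0.266*D = 1 - 0.266*2.515 = 0.33101
Fs = 0.33101 * 1.4 * 2.515 = 1.1655 persons/(s*m)
Fc = 1.1655 * 1.131 = 1.3182 persons/s

1.3182 persons/s


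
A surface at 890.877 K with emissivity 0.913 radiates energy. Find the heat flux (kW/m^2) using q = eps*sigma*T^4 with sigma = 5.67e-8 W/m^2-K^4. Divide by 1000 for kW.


T^4 = 6.2990e+11
q = 0.913 * 5.67e-8 * 6.2990e+11 / 1000 = 32.608 kW/m^2

32.608 kW/m^2


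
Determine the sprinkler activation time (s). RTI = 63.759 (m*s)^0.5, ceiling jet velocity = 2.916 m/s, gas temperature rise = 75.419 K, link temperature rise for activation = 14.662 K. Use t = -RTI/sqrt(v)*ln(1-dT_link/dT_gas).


dT_link/dT_gas = 0.19441
ln(1 - 0.19441) = -0.21618
t = -63.759 / sqrt(2.916) * -0.21618 = 8.0716 s

8.0716 s


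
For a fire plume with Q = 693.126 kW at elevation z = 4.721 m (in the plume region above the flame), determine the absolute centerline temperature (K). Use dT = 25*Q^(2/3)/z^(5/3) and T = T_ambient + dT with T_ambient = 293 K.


Q^(2/3) = 78.320
z^(5/3) = 13.286
dT = 25 * 78.320 / 13.286 = 147.38 K
T = 293 + 147.38 = 440.38 K

440.38 K


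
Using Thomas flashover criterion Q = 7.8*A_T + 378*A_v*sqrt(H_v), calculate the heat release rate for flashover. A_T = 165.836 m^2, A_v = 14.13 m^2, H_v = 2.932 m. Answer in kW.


7.8*A_T = 1293.5
sqrt(H_v) = 1.7123
378*A_v*sqrt(H_v) = 9145.7
Q = 1293.5 + 9145.7 = 10439 kW

10439 kW


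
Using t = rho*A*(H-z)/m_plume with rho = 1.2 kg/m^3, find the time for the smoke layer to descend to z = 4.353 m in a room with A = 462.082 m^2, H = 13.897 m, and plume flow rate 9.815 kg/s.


H - z = 9.544 m
t = 1.2 * 462.082 * 9.544 / 9.815 = 539.19 s

539.19 s


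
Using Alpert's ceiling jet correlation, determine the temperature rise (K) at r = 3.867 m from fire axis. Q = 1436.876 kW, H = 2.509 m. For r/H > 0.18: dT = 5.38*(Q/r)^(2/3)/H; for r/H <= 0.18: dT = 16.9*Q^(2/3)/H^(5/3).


r/H = 3.867 / 2.509 = 1.5413
r/H > 0.18, so dT = 5.38*(Q/r)^(2/3)/H
Q/r = 371.57
(Q/r)^(2/3) = 51.685
dT = 5.38 * 51.685 / 2.509 = 110.83 K

110.83 K


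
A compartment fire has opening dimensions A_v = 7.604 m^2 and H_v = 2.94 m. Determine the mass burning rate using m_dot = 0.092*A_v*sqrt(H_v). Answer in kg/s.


sqrt(H_v) = 1.7146
m_dot = 0.092 * 7.604 * 1.7146 = 1.1995 kg/s

1.1995 kg/s


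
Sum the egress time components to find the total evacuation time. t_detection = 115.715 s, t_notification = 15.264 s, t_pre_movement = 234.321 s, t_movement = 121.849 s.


Total = 115.715 + 15.264 + 234.321 + 121.849 = 487.149 s

487.149 s


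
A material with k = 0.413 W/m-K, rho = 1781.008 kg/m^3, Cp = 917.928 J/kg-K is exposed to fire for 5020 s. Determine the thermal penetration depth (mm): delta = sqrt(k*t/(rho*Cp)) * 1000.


alpha = 0.413 / (1781.008 * 917.928) = 2.5262e-07 m^2/s
alpha * t = 0.0012682
delta = sqrt(0.0012682) * 1000 = 35.611 mm

35.611 mm


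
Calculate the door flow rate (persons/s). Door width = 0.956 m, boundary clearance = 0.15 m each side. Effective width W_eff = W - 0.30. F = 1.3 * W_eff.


W_eff = 0.956 - 0.30 = 0.656 m
F = 1.3 * 0.656 = 0.85280 persons/s

0.85280 persons/s


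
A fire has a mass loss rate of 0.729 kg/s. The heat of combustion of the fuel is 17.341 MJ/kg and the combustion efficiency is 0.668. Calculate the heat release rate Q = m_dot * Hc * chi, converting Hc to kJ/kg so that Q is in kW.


Hc = 17.341 MJ/kg = 17.341 * 1000 kJ/kg = 17341 kJ/kg
Q = 0.729 kg/s * 17341 kJ/kg * 0.668 = 8444.6 kW

8444.6 kW


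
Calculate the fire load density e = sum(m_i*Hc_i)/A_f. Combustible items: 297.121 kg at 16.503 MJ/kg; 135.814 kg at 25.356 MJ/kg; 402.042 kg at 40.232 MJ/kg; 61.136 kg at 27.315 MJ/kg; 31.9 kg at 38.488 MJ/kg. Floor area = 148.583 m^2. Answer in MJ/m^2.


Total energy = 297.121*16.503 + 135.814*25.356 + 402.042*40.232 + 61.136*27.315 + 31.9*38.488
= 4903.388 + 3443.700 + 16174.95 + 1669.930 + 1227.767
= 27419.74 MJ
e = 27419.74 / 148.583 = 184.54 MJ/m^2

184.54 MJ/m^2


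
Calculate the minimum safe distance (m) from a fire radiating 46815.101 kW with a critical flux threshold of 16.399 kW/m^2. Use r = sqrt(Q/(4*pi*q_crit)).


4*pi*q_crit = 206.08
Q/(4*pi*q_crit) = 227.17
r = sqrt(227.17) = 15.072 m

15.072 m


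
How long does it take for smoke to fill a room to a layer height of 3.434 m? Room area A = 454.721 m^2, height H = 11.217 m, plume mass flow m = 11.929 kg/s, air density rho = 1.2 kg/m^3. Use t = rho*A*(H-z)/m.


H - z = 7.783 m
t = 1.2 * 454.721 * 7.783 / 11.929 = 356.02 s

356.02 s


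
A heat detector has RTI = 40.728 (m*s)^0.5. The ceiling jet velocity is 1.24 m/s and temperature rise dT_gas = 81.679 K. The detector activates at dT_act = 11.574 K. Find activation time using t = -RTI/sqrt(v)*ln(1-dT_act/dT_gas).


dT_act/dT_gas = 0.14170
ln(1 - 0.14170) = -0.15280
t = -40.728 / sqrt(1.24) * -0.15280 = 5.5887 s

5.5887 s


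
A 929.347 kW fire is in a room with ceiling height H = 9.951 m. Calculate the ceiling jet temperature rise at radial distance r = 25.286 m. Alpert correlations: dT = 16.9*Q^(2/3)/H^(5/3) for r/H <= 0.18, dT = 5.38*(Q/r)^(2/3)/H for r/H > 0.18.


r/H = 25.286 / 9.951 = 2.5411
r/H > 0.18, so dT = 5.38*(Q/r)^(2/3)/H
Q/r = 36.753
(Q/r)^(2/3) = 11.054
dT = 5.38 * 11.054 / 9.951 = 5.9765 K

5.9765 K


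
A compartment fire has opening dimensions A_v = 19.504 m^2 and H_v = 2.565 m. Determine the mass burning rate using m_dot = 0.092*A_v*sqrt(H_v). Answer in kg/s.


sqrt(H_v) = 1.6016
m_dot = 0.092 * 19.504 * 1.6016 = 2.8738 kg/s

2.8738 kg/s


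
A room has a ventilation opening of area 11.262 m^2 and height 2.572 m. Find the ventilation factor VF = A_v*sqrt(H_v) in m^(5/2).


sqrt(H_v) = 1.6037
VF = 11.262 * 1.6037 = 18.061 m^(5/2)

18.061 m^(5/2)


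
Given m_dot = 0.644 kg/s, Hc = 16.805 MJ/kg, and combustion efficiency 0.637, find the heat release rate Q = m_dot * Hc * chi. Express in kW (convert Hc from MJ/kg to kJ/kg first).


Hc = 16.805 MJ/kg = 16.805 * 1000 kJ/kg = 16805 kJ/kg
Q = 0.644 kg/s * 16805 kJ/kg * 0.637 = 6893.9 kW

6893.9 kW
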